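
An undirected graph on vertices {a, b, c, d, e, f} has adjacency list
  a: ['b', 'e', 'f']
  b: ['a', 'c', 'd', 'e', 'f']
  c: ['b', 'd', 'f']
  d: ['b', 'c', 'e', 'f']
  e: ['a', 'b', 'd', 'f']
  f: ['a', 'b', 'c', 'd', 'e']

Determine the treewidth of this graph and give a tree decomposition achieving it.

The largest bag has 4 vertices, giving width 3; this decomposition certifies tw(G) ≤ 3. Conversely, {b, d, e, f} is a clique of size 4, and the vertices of any clique must share a bag in every tree decomposition; so some bag has ≥ 4 vertices and tw(G) ≥ 3. The upper and lower bounds meet at 3, so that is the treewidth.

Treewidth 3.
Bags: B1 = {b, d, e, f}  B2 = {a, b, e, f}  B3 = {b, c, d, f}
Tree: B1–B2, B1–B3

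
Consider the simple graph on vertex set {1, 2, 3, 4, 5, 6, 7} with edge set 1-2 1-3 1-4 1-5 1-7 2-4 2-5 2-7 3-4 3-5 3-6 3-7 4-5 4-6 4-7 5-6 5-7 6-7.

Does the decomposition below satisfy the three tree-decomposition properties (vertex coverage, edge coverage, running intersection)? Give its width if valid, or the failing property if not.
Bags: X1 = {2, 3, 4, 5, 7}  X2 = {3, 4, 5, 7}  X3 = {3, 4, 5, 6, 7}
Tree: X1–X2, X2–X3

A tree decomposition must satisfy three properties: every vertex lies in some bag; for every edge, both endpoints lie together in some bag; and for every vertex, the bags containing it form a connected subtree. Here vertex 1 appears in no bag, so the decomposition is invalid.

No — vertex 1 appears in no bag.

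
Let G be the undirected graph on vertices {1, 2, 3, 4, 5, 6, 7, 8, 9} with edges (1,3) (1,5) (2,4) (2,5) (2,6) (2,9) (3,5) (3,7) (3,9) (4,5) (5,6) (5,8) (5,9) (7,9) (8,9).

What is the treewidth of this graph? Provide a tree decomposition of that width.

Treewidth 2.
Bags: B1 = {3, 5, 9}  B2 = {2, 5, 9}  B3 = {2, 5, 6}  B4 = {2, 4, 5}  B5 = {3, 7, 9}  B6 = {1, 3, 5}  B7 = {5, 8, 9}
Tree: B1–B2, B2–B3, B3–B4, B1–B5, B1–B6, B1–B7

Each bag holds 3 vertices, so the decomposition has width 2, which upper-bounds the treewidth. Conversely, {5, 8, 9} is a clique of size 3, and the vertices of any clique must share a bag in every tree decomposition; so some bag has ≥ 3 vertices and tw(G) ≥ 2. Hence tw(G) = 2 exactly.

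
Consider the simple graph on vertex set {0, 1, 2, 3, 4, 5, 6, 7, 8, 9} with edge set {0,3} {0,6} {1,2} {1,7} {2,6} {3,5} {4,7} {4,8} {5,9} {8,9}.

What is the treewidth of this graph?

2

A width-2 tree decomposition is:
Bags: B1 = {4, 8, 9}  B2 = {4, 5, 9}  B3 = {3, 4, 5}  B4 = {0, 3, 4}  B5 = {0, 4, 6}  B6 = {2, 4, 6}  B7 = {1, 2, 4}  B8 = {1, 4, 7}
Tree: B1–B2, B2–B3, B3–B4, B4–B5, B5–B6, B6–B7, B7–B8
Each bag holds 3 vertices, so the decomposition has width 2, which upper-bounds the treewidth. For the lower bound, G contains the cycle 4–8–9–5–3–0–6–2–1–7–4, so G is not a forest; only forests have treewidth ≤ 1, hence tw(G) ≥ 2. Hence tw(G) = 2 exactly.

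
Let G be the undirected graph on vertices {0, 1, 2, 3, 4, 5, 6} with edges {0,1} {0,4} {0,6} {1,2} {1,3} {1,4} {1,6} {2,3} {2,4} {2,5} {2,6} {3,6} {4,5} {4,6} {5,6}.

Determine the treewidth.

3

A width-3 tree decomposition is:
Bags: B1 = {2, 4, 5, 6}  B2 = {1, 2, 4, 6}  B3 = {0, 1, 4, 6}  B4 = {1, 2, 3, 6}
Tree: B1–B2, B2–B3, B2–B4
Every bag has size at most 4, so the width is 4 − 1 = 3 and tw(G) ≤ 3. On the other hand G contains the 4-clique {0, 1, 4, 6}. A clique must lie in a single bag of any decomposition, so no decomposition can have width below 3. The upper and lower bounds meet at 3, so that is the treewidth.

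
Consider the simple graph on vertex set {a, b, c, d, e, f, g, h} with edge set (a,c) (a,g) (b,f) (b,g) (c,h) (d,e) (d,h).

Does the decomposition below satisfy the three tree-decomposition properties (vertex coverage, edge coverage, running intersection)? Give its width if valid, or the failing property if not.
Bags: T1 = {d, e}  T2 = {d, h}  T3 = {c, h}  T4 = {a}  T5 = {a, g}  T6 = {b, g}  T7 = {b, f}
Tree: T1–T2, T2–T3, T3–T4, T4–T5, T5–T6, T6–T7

No — edge (c,a) lies in no bag.

A tree decomposition must satisfy three properties: every vertex lies in some bag; for every edge, both endpoints lie together in some bag; and for every vertex, the bags containing it form a connected subtree. Here edge (c,a) lies in no bag, so the decomposition is invalid.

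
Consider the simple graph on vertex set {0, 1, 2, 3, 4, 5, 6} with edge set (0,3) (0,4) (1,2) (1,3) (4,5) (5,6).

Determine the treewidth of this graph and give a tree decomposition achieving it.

Each bag holds 2 vertices, so the decomposition has width 1, which upper-bounds the treewidth. Since G has at least one edge (e.g. 6–5), it is not an edgeless graph, so tw(G) ≥ 1. Combining the bounds, tw(G) = 1.

Treewidth 1.
One such decomposition:
Bags: B1 = {5, 6}  B2 = {4, 5}  B3 = {0, 4}  B4 = {0, 3}  B5 = {1, 3}  B6 = {1, 2}
Tree: B1–B2, B2–B3, B3–B4, B4–B5, B5–B6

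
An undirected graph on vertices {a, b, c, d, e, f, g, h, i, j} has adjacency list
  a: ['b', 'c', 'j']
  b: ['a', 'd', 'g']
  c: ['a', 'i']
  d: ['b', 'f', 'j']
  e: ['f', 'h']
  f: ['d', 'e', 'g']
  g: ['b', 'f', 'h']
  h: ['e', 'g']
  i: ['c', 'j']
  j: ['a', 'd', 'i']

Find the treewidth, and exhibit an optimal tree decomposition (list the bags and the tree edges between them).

Treewidth 2.
Bags: B1 = {a, c, i}  B2 = {a, i, j}  B3 = {a, b, j}  B4 = {b, d, j}  B5 = {b, d, g}  B6 = {d, f, g}  B7 = {f, g, h}  B8 = {e, f, h}
Tree: B1–B2, B2–B3, B3–B4, B4–B5, B5–B6, B6–B7, B7–B8

Each bag holds 3 vertices, so the decomposition has width 2, which upper-bounds the treewidth. The edges c–i–j–a–c form a cycle, so G is not a tree and its treewidth is at least 2. The upper and lower bounds meet at 2, so that is the treewidth.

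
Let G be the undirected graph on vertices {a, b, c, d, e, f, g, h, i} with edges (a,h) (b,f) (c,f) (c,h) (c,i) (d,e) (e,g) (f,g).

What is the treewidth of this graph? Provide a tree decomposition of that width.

Treewidth 1.
One optimal decomposition is:
Bags: B1 = {c, f}  B2 = {f, g}  B3 = {c, i}  B4 = {b, f}  B5 = {c, h}  B6 = {e, g}  B7 = {a, h}  B8 = {d, e}
Tree: B1–B2, B1–B3, B2–B4, B1–B5, B2–B6, B5–B7, B6–B8

Each bag holds 2 vertices, so the decomposition has width 1, which upper-bounds the treewidth. Any graph with an edge has treewidth ≥ 1, and G has the edge c–f. Combining the bounds, tw(G) = 1.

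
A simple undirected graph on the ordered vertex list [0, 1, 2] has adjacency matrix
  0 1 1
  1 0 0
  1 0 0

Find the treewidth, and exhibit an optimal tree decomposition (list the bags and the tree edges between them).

Treewidth 1.
One such decomposition:
Bags: B1 = {0, 1}  B2 = {0, 2}
Tree: B1–B2

The largest bag has 2 vertices, giving width 1; this decomposition certifies tw(G) ≤ 1. G has an edge, so its treewidth is at least 1. Combining the bounds, tw(G) = 1.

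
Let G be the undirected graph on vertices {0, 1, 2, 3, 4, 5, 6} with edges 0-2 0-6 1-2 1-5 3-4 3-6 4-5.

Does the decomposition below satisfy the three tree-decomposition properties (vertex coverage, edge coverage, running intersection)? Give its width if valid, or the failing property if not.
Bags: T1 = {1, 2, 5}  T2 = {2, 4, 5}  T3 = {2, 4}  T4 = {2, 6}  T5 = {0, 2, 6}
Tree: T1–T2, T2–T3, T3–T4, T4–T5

No — vertex 3 appears in no bag.

A tree decomposition must satisfy three properties: every vertex lies in some bag; for every edge, both endpoints lie together in some bag; and for every vertex, the bags containing it form a connected subtree. Here vertex 3 appears in no bag, so the decomposition is invalid.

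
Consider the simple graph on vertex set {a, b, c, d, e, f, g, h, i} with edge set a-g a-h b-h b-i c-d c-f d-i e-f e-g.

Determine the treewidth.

A width-2 tree decomposition is:
Bags: B1 = {b, d, i}  B2 = {b, c, d}  B3 = {b, c, f}  B4 = {b, e, f}  B5 = {b, e, g}  B6 = {a, b, g}  B7 = {a, b, h}
Tree: B1–B2, B2–B3, B3–B4, B4–B5, B5–B6, B6–B7
The largest bag has 3 vertices, giving width 2; this decomposition certifies tw(G) ≤ 2. For the lower bound, G contains the cycle b–i–d–c–f–e–g–a–h–b, so G is not a forest; only forests have treewidth ≤ 1, hence tw(G) ≥ 2. The upper and lower bounds meet at 2, so that is the treewidth.

2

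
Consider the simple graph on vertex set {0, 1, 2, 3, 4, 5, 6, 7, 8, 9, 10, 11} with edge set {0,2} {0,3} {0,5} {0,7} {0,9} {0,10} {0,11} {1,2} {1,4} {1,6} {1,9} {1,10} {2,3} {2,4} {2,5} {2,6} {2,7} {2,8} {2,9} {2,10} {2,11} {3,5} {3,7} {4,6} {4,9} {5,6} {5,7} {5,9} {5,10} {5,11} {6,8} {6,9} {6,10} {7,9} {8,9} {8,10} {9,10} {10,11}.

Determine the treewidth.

A width-4 tree decomposition is:
Bags: B1 = {1, 2, 6, 9, 10}  B2 = {2, 5, 6, 9, 10}  B3 = {0, 2, 5, 9, 10}  B4 = {2, 6, 8, 9, 10}  B5 = {0, 2, 5, 10, 11}  B6 = {0, 2, 5, 7, 9}  B7 = {1, 2, 4, 6, 9}  B8 = {0, 2, 3, 5, 7}
Tree: B1–B2, B2–B3, B1–B4, B3–B5, B3–B6, B1–B7, B6–B8
Every bag has size at most 5, so the width is 5 − 1 = 4 and tw(G) ≤ 4. Conversely, {0, 2, 5, 10, 11} is a clique of size 5, and the vertices of any clique must share a bag in every tree decomposition; so some bag has ≥ 5 vertices and tw(G) ≥ 4. Hence tw(G) = 4 exactly.

4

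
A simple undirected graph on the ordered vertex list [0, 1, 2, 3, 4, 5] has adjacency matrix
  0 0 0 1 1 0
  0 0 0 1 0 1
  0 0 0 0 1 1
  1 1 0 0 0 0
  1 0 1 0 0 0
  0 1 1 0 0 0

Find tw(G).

A width-2 tree decomposition is:
Bags: B1 = {0, 2, 4}  B2 = {0, 2, 5}  B3 = {0, 1, 5}  B4 = {0, 1, 3}
Tree: B1–B2, B2–B3, B3–B4
Each bag holds 3 vertices, so the decomposition has width 2, which upper-bounds the treewidth. For the lower bound, G contains the cycle 0–4–2–5–1–3–0, so G is not a forest; only forests have treewidth ≤ 1, hence tw(G) ≥ 2. Hence tw(G) = 2 exactly.

2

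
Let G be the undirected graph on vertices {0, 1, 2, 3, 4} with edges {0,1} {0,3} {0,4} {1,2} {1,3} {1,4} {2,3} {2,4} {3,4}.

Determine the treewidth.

3

A width-3 tree decomposition is:
Bags: B1 = {1, 2, 3, 4}  B2 = {0, 1, 3, 4}
Tree: B1–B2
Each bag holds 4 vertices, so the decomposition has width 3, which upper-bounds the treewidth. Conversely, {0, 1, 3, 4} is a clique of size 4, and the vertices of any clique must share a bag in every tree decomposition; so some bag has ≥ 4 vertices and tw(G) ≥ 3. Hence tw(G) = 3 exactly.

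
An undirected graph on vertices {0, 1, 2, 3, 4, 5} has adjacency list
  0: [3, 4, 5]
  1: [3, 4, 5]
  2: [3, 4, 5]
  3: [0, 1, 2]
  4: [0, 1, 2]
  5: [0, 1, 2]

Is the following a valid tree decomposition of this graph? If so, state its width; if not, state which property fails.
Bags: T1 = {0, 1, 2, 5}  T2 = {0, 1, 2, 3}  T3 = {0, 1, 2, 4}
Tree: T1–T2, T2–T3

Yes; width 3.

Every vertex of G appears in some bag (union = {0, 1, 2, 3, 4, 5}); every edge is covered by a bag; and for each vertex v the set of bags containing v is connected in the bag tree. The decomposition is therefore valid. The largest bag has 4 vertices, so the width is 3.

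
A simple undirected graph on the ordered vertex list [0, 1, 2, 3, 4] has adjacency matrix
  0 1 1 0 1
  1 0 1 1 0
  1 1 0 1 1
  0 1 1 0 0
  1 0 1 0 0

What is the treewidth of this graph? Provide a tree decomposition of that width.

Every bag has size at most 3, so the width is 3 − 1 = 2 and tw(G) ≤ 2. On the other hand G contains the 3-clique {0, 1, 2}. A clique must lie in a single bag of any decomposition, so no decomposition can have width below 2. Combining the bounds, tw(G) = 2.

Treewidth 2.
Bags: B1 = {0, 1, 2}  B2 = {1, 2, 3}  B3 = {0, 2, 4}
Tree: B1–B2, B1–B3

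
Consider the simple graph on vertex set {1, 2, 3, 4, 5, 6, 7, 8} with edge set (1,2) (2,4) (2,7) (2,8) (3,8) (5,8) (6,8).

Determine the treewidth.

A width-1 tree decomposition is:
Bags: B1 = {2, 8}  B2 = {2, 4}  B3 = {5, 8}  B4 = {6, 8}  B5 = {2, 7}  B6 = {1, 2}  B7 = {3, 8}
Tree: B1–B2, B1–B3, B1–B4, B2–B5, B5–B6, B3–B7
The largest bag has 2 vertices, giving width 1; this decomposition certifies tw(G) ≤ 1. G has an edge, so its treewidth is at least 1. Therefore the treewidth is 1.

1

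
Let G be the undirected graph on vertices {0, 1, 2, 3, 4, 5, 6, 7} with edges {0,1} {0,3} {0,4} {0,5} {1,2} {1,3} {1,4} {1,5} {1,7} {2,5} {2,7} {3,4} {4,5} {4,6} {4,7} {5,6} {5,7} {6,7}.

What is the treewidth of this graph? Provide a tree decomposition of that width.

Each bag holds 4 vertices, so the decomposition has width 3, which upper-bounds the treewidth. Conversely, {1, 2, 5, 7} is a clique of size 4, and the vertices of any clique must share a bag in every tree decomposition; so some bag has ≥ 4 vertices and tw(G) ≥ 3. Therefore the treewidth is 3.

Treewidth 3.
One such decomposition:
Bags: B1 = {1, 4, 5, 7}  B2 = {4, 5, 6, 7}  B3 = {0, 1, 4, 5}  B4 = {1, 2, 5, 7}  B5 = {0, 1, 3, 4}
Tree: B1–B2, B1–B3, B1–B4, B3–B5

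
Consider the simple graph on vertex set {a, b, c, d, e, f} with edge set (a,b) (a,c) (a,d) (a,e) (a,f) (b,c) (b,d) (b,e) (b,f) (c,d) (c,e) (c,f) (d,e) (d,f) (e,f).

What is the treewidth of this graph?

5

A width-5 tree decomposition is:
Bags: B1 = {a, b, c, d, e, f}
Tree: (single bag)
With just one bag of size 6, the width is 6 − 1 = 5, so tw(G) ≤ 5. For the lower bound, the 6 vertices {a, b, c, d, e, f} are pairwise adjacent, and any tree decomposition puts a clique entirely inside one bag — forcing width ≥ 5. Therefore the treewidth is 5.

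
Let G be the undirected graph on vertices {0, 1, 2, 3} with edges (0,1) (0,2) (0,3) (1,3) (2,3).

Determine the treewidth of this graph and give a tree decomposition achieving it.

Every bag has size at most 3, so the width is 3 − 1 = 2 and tw(G) ≤ 2. Conversely, {0, 1, 3} is a clique of size 3, and the vertices of any clique must share a bag in every tree decomposition; so some bag has ≥ 3 vertices and tw(G) ≥ 2. Hence tw(G) = 2 exactly.

Treewidth 2.
Bags: B1 = {0, 2, 3}  B2 = {0, 1, 3}
Tree: B1–B2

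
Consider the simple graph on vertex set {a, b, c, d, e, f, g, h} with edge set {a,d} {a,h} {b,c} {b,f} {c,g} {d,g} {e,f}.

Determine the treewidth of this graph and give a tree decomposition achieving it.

Every bag has size at most 2, so the width is 2 − 1 = 1 and tw(G) ≤ 1. Any graph with an edge has treewidth ≥ 1, and G has the edge h–a. Combining the bounds, tw(G) = 1.

Treewidth 1.
One such decomposition:
Bags: B1 = {a, h}  B2 = {a, d}  B3 = {d, g}  B4 = {c, g}  B5 = {b, c}  B6 = {b, f}  B7 = {e, f}
Tree: B1–B2, B2–B3, B3–B4, B4–B5, B5–B6, B6–B7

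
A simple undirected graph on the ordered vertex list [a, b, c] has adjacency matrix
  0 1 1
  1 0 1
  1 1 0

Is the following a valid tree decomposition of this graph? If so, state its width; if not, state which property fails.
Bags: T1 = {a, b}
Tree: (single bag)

No — vertex c appears in no bag.

A tree decomposition must satisfy three properties: every vertex lies in some bag; for every edge, both endpoints lie together in some bag; and for every vertex, the bags containing it form a connected subtree. Here vertex c appears in no bag, so the decomposition is invalid.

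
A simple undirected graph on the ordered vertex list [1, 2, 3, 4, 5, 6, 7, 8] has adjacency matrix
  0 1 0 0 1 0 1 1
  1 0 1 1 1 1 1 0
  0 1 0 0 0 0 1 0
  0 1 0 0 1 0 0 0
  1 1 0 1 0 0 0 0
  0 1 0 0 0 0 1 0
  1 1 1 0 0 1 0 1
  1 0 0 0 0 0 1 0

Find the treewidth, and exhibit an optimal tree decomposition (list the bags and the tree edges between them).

Treewidth 2.
One such decomposition:
Bags: B1 = {1, 7, 8}  B2 = {1, 2, 7}  B3 = {1, 2, 5}  B4 = {2, 6, 7}  B5 = {2, 3, 7}  B6 = {2, 4, 5}
Tree: B1–B2, B2–B3, B2–B4, B4–B5, B3–B6

Every bag has size at most 3, so the width is 3 − 1 = 2 and tw(G) ≤ 2. For the lower bound, the 3 vertices {1, 7, 8} are pairwise adjacent, and any tree decomposition puts a clique entirely inside one bag — forcing width ≥ 2. Therefore the treewidth is 2.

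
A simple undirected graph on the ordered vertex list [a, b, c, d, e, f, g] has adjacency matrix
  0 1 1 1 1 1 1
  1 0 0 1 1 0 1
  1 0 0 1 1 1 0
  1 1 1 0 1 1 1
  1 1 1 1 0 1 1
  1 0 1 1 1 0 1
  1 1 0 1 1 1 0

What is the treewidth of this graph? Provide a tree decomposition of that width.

Treewidth 4.
Bags: B1 = {a, d, e, f, g}  B2 = {a, c, d, e, f}  B3 = {a, b, d, e, g}
Tree: B1–B2, B1–B3

Every bag has size at most 5, so the width is 5 − 1 = 4 and tw(G) ≤ 4. For the lower bound, the 5 vertices {a, d, e, f, g} are pairwise adjacent, and any tree decomposition puts a clique entirely inside one bag — forcing width ≥ 4. The upper and lower bounds meet at 4, so that is the treewidth.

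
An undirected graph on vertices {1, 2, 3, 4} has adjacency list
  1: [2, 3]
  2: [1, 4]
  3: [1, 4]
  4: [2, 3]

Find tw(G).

2

A width-2 tree decomposition is:
Bags: B1 = {1, 3, 4}  B2 = {1, 2, 4}
Tree: B1–B2
The largest bag has 3 vertices, giving width 2; this decomposition certifies tw(G) ≤ 2. The edges 1–3–4–2–1 form a cycle, so G is not a tree and its treewidth is at least 2. Combining the bounds, tw(G) = 2.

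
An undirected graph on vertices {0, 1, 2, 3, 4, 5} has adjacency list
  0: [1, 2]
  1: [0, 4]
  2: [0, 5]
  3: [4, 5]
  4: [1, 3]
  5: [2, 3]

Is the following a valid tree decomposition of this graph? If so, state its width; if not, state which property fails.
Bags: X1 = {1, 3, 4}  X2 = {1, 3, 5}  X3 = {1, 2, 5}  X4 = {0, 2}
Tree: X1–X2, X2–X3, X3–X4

A tree decomposition must satisfy three properties: every vertex lies in some bag; for every edge, both endpoints lie together in some bag; and for every vertex, the bags containing it form a connected subtree. Here edge (1,0) lies in no bag, so the decomposition is invalid.

No — edge (1,0) lies in no bag.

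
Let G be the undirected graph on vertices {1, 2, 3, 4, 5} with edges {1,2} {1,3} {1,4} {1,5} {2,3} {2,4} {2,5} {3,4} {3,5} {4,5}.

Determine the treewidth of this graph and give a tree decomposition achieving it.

A single bag containing all 5 vertices is trivially a valid decomposition of width 4. Conversely, {1, 2, 3, 4, 5} is a clique of size 5, and the vertices of any clique must share a bag in every tree decomposition; so some bag has ≥ 5 vertices and tw(G) ≥ 4. The upper and lower bounds meet at 4, so that is the treewidth.

Treewidth 4.
Bags: B1 = {1, 2, 3, 4, 5}
Tree: (single bag)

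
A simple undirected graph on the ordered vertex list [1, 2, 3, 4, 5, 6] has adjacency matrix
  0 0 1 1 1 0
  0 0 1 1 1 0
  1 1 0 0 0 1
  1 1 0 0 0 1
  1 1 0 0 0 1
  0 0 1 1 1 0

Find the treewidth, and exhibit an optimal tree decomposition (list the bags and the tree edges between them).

Treewidth 3.
One optimal decomposition is:
Bags: B1 = {3, 4, 5, 6}  B2 = {1, 3, 4, 5}  B3 = {2, 3, 4, 5}
Tree: B1–B2, B2–B3

Every bag has size at most 4, so the width is 4 − 1 = 3 and tw(G) ≤ 3. For the lower bound: the 4 vertex sets {3,6}, {1,5}, {4}, {2} are disjoint, each induces a connected subgraph, and every pair is joined by at least one edge of G. Contracting each set to a single vertex therefore yields K_{4} as a minor, and since treewidth is minor-monotone, tw(G) ≥ tw(K_{4}) = 3. Therefore the treewidth is 3.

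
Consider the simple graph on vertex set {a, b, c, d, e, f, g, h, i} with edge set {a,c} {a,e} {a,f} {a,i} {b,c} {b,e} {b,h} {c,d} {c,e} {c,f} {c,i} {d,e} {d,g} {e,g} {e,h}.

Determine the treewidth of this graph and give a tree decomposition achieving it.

Treewidth 2.
One optimal decomposition is:
Bags: B1 = {c, d, e}  B2 = {b, c, e}  B3 = {a, c, e}  B4 = {b, e, h}  B5 = {d, e, g}  B6 = {a, c, i}  B7 = {a, c, f}
Tree: B1–B2, B1–B3, B2–B4, B1–B5, B3–B6, B6–B7

Every bag has size at most 3, so the width is 3 − 1 = 2 and tw(G) ≤ 2. Conversely, {d, e, g} is a clique of size 3, and the vertices of any clique must share a bag in every tree decomposition; so some bag has ≥ 3 vertices and tw(G) ≥ 2. The upper and lower bounds meet at 2, so that is the treewidth.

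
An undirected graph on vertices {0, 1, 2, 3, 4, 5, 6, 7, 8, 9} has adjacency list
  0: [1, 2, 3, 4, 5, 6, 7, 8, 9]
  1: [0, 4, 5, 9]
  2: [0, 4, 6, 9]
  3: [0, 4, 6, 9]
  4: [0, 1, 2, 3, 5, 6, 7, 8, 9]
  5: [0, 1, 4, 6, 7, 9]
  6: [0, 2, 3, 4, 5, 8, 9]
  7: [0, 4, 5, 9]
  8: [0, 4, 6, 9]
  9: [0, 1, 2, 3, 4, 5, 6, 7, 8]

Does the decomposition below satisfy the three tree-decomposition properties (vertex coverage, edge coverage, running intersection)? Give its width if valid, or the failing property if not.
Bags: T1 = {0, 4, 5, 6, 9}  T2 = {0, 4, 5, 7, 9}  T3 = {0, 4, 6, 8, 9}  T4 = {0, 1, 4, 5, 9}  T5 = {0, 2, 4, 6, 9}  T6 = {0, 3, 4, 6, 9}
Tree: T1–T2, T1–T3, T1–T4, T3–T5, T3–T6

Vertex coverage: the bags together contain {0, 1, 2, 3, 4, 5, 6, 7, 8, 9}, the full vertex set. Edge coverage: each edge of G has both endpoints in at least one bag. Running intersection: for every vertex, the bags containing it form a connected subtree. All three properties hold, so this is a valid tree decomposition of width max|bag| − 1 = 4, and hence tw(G) ≤ 4.

Yes; width 4.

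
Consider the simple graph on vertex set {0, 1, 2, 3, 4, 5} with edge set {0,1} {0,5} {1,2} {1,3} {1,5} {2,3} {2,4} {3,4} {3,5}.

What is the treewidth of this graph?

A width-2 tree decomposition is:
Bags: B1 = {0, 1, 5}  B2 = {1, 3, 5}  B3 = {1, 2, 3}  B4 = {2, 3, 4}
Tree: B1–B2, B2–B3, B3–B4
Every bag has size at most 3, so the width is 3 − 1 = 2 and tw(G) ≤ 2. On the other hand G contains the 3-clique {0, 1, 5}. A clique must lie in a single bag of any decomposition, so no decomposition can have width below 2. Hence tw(G) = 2 exactly.

2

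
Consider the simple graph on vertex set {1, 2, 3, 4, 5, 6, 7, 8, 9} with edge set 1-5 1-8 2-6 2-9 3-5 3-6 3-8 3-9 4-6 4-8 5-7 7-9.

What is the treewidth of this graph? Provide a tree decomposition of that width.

Every bag has size at most 4, so the width is 4 − 1 = 3 and tw(G) ≤ 3. For the lower bound: the 4 vertex sets {2,4,6}, {9}, {3}, {1,5,7,8} are disjoint, each induces a connected subgraph, and every pair is joined by at least one edge of G. Contracting each set to a single vertex therefore yields K_{4} as a minor, and since treewidth is minor-monotone, tw(G) ≥ tw(K_{4}) = 3. Therefore the treewidth is 3.

Treewidth 3.
One optimal decomposition is:
Bags: B1 = {2, 4, 6, 9}  B2 = {3, 4, 6, 9}  B3 = {3, 4, 8, 9}  B4 = {3, 7, 8, 9}  B5 = {3, 5, 7, 8}  B6 = {1, 5, 7, 8}
Tree: B1–B2, B2–B3, B3–B4, B4–B5, B5–B6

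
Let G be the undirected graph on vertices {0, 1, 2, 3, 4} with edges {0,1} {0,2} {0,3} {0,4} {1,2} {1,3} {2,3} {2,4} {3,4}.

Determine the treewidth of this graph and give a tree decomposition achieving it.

Treewidth 3.
One such decomposition:
Bags: B1 = {0, 2, 3, 4}  B2 = {0, 1, 2, 3}
Tree: B1–B2

Each bag holds 4 vertices, so the decomposition has width 3, which upper-bounds the treewidth. For the lower bound, the 4 vertices {0, 1, 2, 3} are pairwise adjacent, and any tree decomposition puts a clique entirely inside one bag — forcing width ≥ 3. Combining the bounds, tw(G) = 3.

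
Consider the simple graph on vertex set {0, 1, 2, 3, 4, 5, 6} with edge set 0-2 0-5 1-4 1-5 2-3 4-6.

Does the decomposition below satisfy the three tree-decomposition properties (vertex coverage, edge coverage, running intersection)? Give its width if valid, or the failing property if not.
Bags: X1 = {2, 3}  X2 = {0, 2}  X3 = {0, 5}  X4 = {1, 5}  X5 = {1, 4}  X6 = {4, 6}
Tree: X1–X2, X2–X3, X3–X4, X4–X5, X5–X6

Yes; width 1.

Checking the three conditions: (i) the bags cover all of {0, 1, 2, 3, 4, 5, 6}; (ii) for each edge, some bag contains both endpoints; (iii) the bags containing any fixed vertex form a subtree. All hold, so the decomposition is valid with width 2 − 1 = 1.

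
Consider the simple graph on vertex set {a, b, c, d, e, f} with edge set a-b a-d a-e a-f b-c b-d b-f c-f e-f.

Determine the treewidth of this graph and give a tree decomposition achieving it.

Each bag holds 3 vertices, so the decomposition has width 2, which upper-bounds the treewidth. Conversely, {a, b, d} is a clique of size 3, and the vertices of any clique must share a bag in every tree decomposition; so some bag has ≥ 3 vertices and tw(G) ≥ 2. Hence tw(G) = 2 exactly.

Treewidth 2.
Bags: B1 = {a, b, f}  B2 = {a, e, f}  B3 = {a, b, d}  B4 = {b, c, f}
Tree: B1–B2, B1–B3, B1–B4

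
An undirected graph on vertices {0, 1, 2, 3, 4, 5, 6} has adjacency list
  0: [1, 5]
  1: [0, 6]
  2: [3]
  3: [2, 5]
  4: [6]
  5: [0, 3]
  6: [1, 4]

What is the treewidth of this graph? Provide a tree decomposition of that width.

Treewidth 1.
One such decomposition:
Bags: B1 = {2, 3}  B2 = {3, 5}  B3 = {0, 5}  B4 = {0, 1}  B5 = {1, 6}  B6 = {4, 6}
Tree: B1–B2, B2–B3, B3–B4, B4–B5, B5–B6

Every bag has size at most 2, so the width is 2 − 1 = 1 and tw(G) ≤ 1. G has an edge, so its treewidth is at least 1. Hence tw(G) = 1 exactly.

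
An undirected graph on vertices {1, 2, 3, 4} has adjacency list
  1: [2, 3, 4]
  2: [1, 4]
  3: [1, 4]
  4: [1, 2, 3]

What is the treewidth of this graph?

A width-2 tree decomposition is:
Bags: B1 = {1, 2, 4}  B2 = {1, 3, 4}
Tree: B1–B2
Every bag has size at most 3, so the width is 3 − 1 = 2 and tw(G) ≤ 2. Conversely, {1, 2, 4} is a clique of size 3, and the vertices of any clique must share a bag in every tree decomposition; so some bag has ≥ 3 vertices and tw(G) ≥ 2. Hence tw(G) = 2 exactly.

2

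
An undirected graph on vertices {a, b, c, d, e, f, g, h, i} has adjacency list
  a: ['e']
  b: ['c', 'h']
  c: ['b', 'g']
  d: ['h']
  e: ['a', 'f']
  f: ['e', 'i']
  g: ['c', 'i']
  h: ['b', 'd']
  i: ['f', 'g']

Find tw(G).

A width-1 tree decomposition is:
Bags: B1 = {a, e}  B2 = {e, f}  B3 = {f, i}  B4 = {g, i}  B5 = {c, g}  B6 = {b, c}  B7 = {b, h}  B8 = {d, h}
Tree: B1–B2, B2–B3, B3–B4, B4–B5, B5–B6, B6–B7, B7–B8
Every bag has size at most 2, so the width is 2 − 1 = 1 and tw(G) ≤ 1. Any graph with an edge has treewidth ≥ 1, and G has the edge a–e. Hence tw(G) = 1 exactly.

1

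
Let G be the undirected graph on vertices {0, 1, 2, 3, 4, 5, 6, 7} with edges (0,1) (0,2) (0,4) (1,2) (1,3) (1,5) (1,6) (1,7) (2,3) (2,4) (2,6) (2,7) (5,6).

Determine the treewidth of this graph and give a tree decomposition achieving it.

The largest bag has 3 vertices, giving width 2; this decomposition certifies tw(G) ≤ 2. Conversely, {0, 1, 2} is a clique of size 3, and the vertices of any clique must share a bag in every tree decomposition; so some bag has ≥ 3 vertices and tw(G) ≥ 2. Combining the bounds, tw(G) = 2.

Treewidth 2.
One such decomposition:
Bags: B1 = {0, 1, 2}  B2 = {1, 2, 6}  B3 = {0, 2, 4}  B4 = {1, 2, 7}  B5 = {1, 2, 3}  B6 = {1, 5, 6}
Tree: B1–B2, B1–B3, B2–B4, B4–B5, B2–B6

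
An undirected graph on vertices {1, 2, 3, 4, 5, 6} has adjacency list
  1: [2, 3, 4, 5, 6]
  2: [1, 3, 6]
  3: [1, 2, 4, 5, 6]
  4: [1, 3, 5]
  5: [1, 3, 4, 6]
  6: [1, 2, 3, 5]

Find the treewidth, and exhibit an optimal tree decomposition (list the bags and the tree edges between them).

Every bag has size at most 4, so the width is 4 − 1 = 3 and tw(G) ≤ 3. For the lower bound, the 4 vertices {1, 2, 3, 6} are pairwise adjacent, and any tree decomposition puts a clique entirely inside one bag — forcing width ≥ 3. The upper and lower bounds meet at 3, so that is the treewidth.

Treewidth 3.
One such decomposition:
Bags: B1 = {1, 3, 4, 5}  B2 = {1, 3, 5, 6}  B3 = {1, 2, 3, 6}
Tree: B1–B2, B2–B3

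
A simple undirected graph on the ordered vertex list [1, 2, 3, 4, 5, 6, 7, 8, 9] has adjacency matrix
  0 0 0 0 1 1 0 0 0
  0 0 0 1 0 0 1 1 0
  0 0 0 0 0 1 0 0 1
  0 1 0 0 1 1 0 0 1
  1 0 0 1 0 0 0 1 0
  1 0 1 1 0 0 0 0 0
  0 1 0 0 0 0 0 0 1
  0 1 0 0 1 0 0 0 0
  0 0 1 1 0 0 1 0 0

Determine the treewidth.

3

A width-3 tree decomposition is:
Bags: B1 = {2, 3, 7, 9}  B2 = {2, 3, 4, 9}  B3 = {2, 3, 4, 6}  B4 = {2, 4, 6, 8}  B5 = {4, 5, 6, 8}  B6 = {1, 5, 6, 8}
Tree: B1–B2, B2–B3, B3–B4, B4–B5, B5–B6
Every bag has size at most 4, so the width is 4 − 1 = 3 and tw(G) ≤ 3. For the lower bound: the 4 vertex sets {3,7,9}, {2}, {4}, {1,5,6,8} are disjoint, each induces a connected subgraph, and every pair is joined by at least one edge of G. Contracting each set to a single vertex therefore yields K_{4} as a minor, and since treewidth is minor-monotone, tw(G) ≥ tw(K_{4}) = 3. Combining the bounds, tw(G) = 3.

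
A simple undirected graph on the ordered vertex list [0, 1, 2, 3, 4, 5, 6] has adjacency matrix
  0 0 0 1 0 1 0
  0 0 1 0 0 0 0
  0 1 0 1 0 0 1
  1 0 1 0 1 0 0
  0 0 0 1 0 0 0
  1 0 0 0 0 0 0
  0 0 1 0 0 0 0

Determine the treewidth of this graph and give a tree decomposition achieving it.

Treewidth 1.
Bags: B1 = {1, 2}  B2 = {2, 3}  B3 = {3, 4}  B4 = {0, 3}  B5 = {2, 6}  B6 = {0, 5}
Tree: B1–B2, B2–B3, B3–B4, B2–B5, B4–B6

Each bag holds 2 vertices, so the decomposition has width 1, which upper-bounds the treewidth. Since G has at least one edge (e.g. 1–2), it is not an edgeless graph, so tw(G) ≥ 1. The upper and lower bounds meet at 1, so that is the treewidth.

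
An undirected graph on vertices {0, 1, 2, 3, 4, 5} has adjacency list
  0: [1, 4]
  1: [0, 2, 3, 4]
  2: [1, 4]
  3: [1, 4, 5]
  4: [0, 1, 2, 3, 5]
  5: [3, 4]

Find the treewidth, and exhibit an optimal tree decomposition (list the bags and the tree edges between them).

The largest bag has 3 vertices, giving width 2; this decomposition certifies tw(G) ≤ 2. Conversely, {0, 1, 4} is a clique of size 3, and the vertices of any clique must share a bag in every tree decomposition; so some bag has ≥ 3 vertices and tw(G) ≥ 2. Therefore the treewidth is 2.

Treewidth 2.
Bags: B1 = {1, 3, 4}  B2 = {3, 4, 5}  B3 = {0, 1, 4}  B4 = {1, 2, 4}
Tree: B1–B2, B1–B3, B1–B4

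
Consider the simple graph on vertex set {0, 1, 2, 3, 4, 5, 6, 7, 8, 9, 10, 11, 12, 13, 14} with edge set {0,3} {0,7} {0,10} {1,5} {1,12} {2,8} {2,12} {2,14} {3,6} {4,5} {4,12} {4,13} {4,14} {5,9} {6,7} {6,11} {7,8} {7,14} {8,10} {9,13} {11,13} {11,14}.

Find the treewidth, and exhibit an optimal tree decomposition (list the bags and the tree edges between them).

The largest bag has 4 vertices, giving width 3; this decomposition certifies tw(G) ≤ 3. For the lower bound: the 4 vertex sets {0,3,10}, {8}, {7}, {2,6,11,14} are disjoint, each induces a connected subgraph, and every pair is joined by at least one edge of G. Contracting each set to a single vertex therefore yields K_{4} as a minor, and since treewidth is minor-monotone, tw(G) ≥ tw(K_{4}) = 3. Combining the bounds, tw(G) = 3.

Treewidth 3.
Bags: B1 = {0, 3, 8, 10}  B2 = {0, 3, 7, 8}  B3 = {3, 6, 7, 8}  B4 = {2, 6, 7, 8}  B5 = {2, 6, 7, 14}  B6 = {2, 6, 11, 14}  B7 = {2, 11, 12, 14}  B8 = {4, 11, 12, 14}  B9 = {4, 11, 12, 13}  B10 = {1, 4, 12, 13}  B11 = {1, 4, 5, 13}  B12 = {1, 5, 9, 13}
Tree: B1–B2, B2–B3, B3–B4, B4–B5, B5–B6, B6–B7, B7–B8, B8–B9, B9–B10, B10–B11, B11–B12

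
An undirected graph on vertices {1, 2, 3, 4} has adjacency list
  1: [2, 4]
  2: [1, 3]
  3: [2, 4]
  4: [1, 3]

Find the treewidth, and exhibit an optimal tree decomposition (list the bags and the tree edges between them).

Treewidth 2.
One such decomposition:
Bags: B1 = {1, 2, 4}  B2 = {2, 3, 4}
Tree: B1–B2

The largest bag has 3 vertices, giving width 2; this decomposition certifies tw(G) ≤ 2. For the lower bound, G contains the cycle 2–1–4–3–2, so G is not a forest; only forests have treewidth ≤ 1, hence tw(G) ≥ 2. The upper and lower bounds meet at 2, so that is the treewidth.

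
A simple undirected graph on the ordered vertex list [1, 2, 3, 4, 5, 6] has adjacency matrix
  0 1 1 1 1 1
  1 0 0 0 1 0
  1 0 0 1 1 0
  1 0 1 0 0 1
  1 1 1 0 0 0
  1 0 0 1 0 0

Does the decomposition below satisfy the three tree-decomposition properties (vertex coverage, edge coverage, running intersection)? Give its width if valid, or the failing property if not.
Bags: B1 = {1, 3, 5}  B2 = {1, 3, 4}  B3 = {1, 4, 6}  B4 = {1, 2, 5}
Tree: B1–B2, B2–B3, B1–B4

Every vertex of G appears in some bag (union = {1, 2, 3, 4, 5, 6}); every edge is covered by a bag; and for each vertex v the set of bags containing v is connected in the bag tree. The decomposition is therefore valid. The largest bag has 3 vertices, so the width is 2.

Yes; width 2.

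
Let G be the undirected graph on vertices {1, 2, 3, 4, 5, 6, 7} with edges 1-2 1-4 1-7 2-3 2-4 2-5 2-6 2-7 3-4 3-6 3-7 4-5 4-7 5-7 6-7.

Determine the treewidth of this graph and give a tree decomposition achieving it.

The largest bag has 4 vertices, giving width 3; this decomposition certifies tw(G) ≤ 3. For the lower bound, the 4 vertices {1, 2, 4, 7} are pairwise adjacent, and any tree decomposition puts a clique entirely inside one bag — forcing width ≥ 3. The upper and lower bounds meet at 3, so that is the treewidth.

Treewidth 3.
One optimal decomposition is:
Bags: B1 = {2, 3, 4, 7}  B2 = {1, 2, 4, 7}  B3 = {2, 3, 6, 7}  B4 = {2, 4, 5, 7}
Tree: B1–B2, B1–B3, B2–B4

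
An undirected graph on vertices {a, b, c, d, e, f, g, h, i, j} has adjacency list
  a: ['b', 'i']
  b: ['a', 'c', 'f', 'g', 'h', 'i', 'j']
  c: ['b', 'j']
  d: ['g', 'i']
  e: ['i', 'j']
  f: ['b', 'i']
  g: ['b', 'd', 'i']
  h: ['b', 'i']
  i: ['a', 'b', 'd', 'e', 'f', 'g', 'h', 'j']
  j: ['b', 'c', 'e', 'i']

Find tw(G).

A width-2 tree decomposition is:
Bags: B1 = {b, i, j}  B2 = {a, b, i}  B3 = {e, i, j}  B4 = {b, g, i}  B5 = {d, g, i}  B6 = {b, h, i}  B7 = {b, c, j}  B8 = {b, f, i}
Tree: B1–B2, B1–B3, B2–B4, B4–B5, B1–B6, B1–B7, B2–B8
The largest bag has 3 vertices, giving width 2; this decomposition certifies tw(G) ≤ 2. For the lower bound, the 3 vertices {b, c, j} are pairwise adjacent, and any tree decomposition puts a clique entirely inside one bag — forcing width ≥ 2. Therefore the treewidth is 2.

2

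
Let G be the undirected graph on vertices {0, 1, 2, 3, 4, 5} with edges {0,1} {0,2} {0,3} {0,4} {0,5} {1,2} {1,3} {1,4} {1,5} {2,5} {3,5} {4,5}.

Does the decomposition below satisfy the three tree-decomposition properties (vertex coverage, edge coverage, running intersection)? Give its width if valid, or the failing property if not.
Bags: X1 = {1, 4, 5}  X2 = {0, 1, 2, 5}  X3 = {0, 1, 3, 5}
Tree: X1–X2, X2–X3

No — edge (0,4) lies in no bag.

A tree decomposition must satisfy three properties: every vertex lies in some bag; for every edge, both endpoints lie together in some bag; and for every vertex, the bags containing it form a connected subtree. Here edge (0,4) lies in no bag, so the decomposition is invalid.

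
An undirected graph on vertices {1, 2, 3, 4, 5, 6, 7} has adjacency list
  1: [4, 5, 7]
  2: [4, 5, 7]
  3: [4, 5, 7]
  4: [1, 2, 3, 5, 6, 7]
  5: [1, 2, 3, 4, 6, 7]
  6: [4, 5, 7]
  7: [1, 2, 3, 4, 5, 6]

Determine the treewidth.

A width-3 tree decomposition is:
Bags: B1 = {4, 5, 6, 7}  B2 = {1, 4, 5, 7}  B3 = {3, 4, 5, 7}  B4 = {2, 4, 5, 7}
Tree: B1–B2, B1–B3, B2–B4
Each bag holds 4 vertices, so the decomposition has width 3, which upper-bounds the treewidth. On the other hand G contains the 4-clique {1, 4, 5, 7}. A clique must lie in a single bag of any decomposition, so no decomposition can have width below 3. Combining the bounds, tw(G) = 3.

3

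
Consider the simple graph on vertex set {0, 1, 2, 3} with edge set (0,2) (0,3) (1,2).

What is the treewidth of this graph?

A width-1 tree decomposition is:
Bags: B1 = {0, 2}  B2 = {1, 2}  B3 = {0, 3}
Tree: B1–B2, B1–B3
Each bag holds 2 vertices, so the decomposition has width 1, which upper-bounds the treewidth. G has an edge, so its treewidth is at least 1. Therefore the treewidth is 1.

1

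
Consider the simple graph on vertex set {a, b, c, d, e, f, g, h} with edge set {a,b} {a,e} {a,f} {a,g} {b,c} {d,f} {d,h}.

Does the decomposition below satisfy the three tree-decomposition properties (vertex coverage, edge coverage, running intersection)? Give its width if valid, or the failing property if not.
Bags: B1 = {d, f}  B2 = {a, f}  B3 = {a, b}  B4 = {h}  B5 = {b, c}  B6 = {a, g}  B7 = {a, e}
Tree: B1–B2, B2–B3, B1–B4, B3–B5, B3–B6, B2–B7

No — edge (d,h) lies in no bag.

A tree decomposition must satisfy three properties: every vertex lies in some bag; for every edge, both endpoints lie together in some bag; and for every vertex, the bags containing it form a connected subtree. Here edge (d,h) lies in no bag, so the decomposition is invalid.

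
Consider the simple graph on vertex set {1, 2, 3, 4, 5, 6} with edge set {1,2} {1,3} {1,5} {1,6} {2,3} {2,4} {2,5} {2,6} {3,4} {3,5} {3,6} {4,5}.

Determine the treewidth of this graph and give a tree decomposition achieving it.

Treewidth 3.
One optimal decomposition is:
Bags: B1 = {2, 3, 4, 5}  B2 = {1, 2, 3, 5}  B3 = {1, 2, 3, 6}
Tree: B1–B2, B2–B3

Every bag has size at most 4, so the width is 4 − 1 = 3 and tw(G) ≤ 3. Conversely, {1, 2, 3, 5} is a clique of size 4, and the vertices of any clique must share a bag in every tree decomposition; so some bag has ≥ 4 vertices and tw(G) ≥ 3. Hence tw(G) = 3 exactly.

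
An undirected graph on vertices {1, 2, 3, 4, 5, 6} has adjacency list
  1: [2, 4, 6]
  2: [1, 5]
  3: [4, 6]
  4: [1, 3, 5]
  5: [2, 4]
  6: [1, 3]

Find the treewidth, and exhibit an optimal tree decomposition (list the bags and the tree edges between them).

The largest bag has 3 vertices, giving width 2; this decomposition certifies tw(G) ≤ 2. Since 6–3–4–1–6 is a cycle in G, G is not acyclic. Forests are exactly the graphs of treewidth ≤ 1, so tw(G) ≥ 2. Therefore the treewidth is 2.

Treewidth 2.
Bags: B1 = {1, 3, 6}  B2 = {1, 3, 4}  B3 = {1, 2, 4}  B4 = {2, 4, 5}
Tree: B1–B2, B2–B3, B3–B4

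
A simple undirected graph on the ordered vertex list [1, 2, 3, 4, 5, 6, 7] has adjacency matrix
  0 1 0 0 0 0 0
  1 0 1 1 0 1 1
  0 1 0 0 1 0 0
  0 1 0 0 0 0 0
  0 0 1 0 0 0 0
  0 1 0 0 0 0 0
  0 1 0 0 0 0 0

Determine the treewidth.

A width-1 tree decomposition is:
Bags: B1 = {1, 2}  B2 = {2, 3}  B3 = {2, 7}  B4 = {3, 5}  B5 = {2, 4}  B6 = {2, 6}
Tree: B1–B2, B1–B3, B2–B4, B3–B5, B1–B6
Every bag has size at most 2, so the width is 2 − 1 = 1 and tw(G) ≤ 1. Any graph with an edge has treewidth ≥ 1, and G has the edge 2–1. Combining the bounds, tw(G) = 1.

1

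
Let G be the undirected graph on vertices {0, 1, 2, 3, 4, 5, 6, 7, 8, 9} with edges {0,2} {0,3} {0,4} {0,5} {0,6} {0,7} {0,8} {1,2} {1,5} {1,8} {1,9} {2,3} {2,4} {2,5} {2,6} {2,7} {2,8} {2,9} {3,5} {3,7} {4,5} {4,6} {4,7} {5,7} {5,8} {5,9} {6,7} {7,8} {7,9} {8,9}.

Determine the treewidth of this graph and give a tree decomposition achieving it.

Treewidth 4.
Bags: B1 = {0, 2, 3, 5, 7}  B2 = {0, 2, 5, 7, 8}  B3 = {0, 2, 4, 5, 7}  B4 = {2, 5, 7, 8, 9}  B5 = {0, 2, 4, 6, 7}  B6 = {1, 2, 5, 8, 9}
Tree: B1–B2, B2–B3, B2–B4, B3–B5, B4–B6

Every bag has size at most 5, so the width is 5 − 1 = 4 and tw(G) ≤ 4. For the lower bound, the 5 vertices {1, 2, 5, 8, 9} are pairwise adjacent, and any tree decomposition puts a clique entirely inside one bag — forcing width ≥ 4. The upper and lower bounds meet at 4, so that is the treewidth.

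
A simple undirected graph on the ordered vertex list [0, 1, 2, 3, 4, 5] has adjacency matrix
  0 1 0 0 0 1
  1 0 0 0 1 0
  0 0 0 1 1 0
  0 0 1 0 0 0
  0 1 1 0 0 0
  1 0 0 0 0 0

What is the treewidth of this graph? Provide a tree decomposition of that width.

Each bag holds 2 vertices, so the decomposition has width 1, which upper-bounds the treewidth. G has an edge, so its treewidth is at least 1. Combining the bounds, tw(G) = 1.

Treewidth 1.
One optimal decomposition is:
Bags: B1 = {2, 3}  B2 = {2, 4}  B3 = {1, 4}  B4 = {0, 1}  B5 = {0, 5}
Tree: B1–B2, B2–B3, B3–B4, B4–B5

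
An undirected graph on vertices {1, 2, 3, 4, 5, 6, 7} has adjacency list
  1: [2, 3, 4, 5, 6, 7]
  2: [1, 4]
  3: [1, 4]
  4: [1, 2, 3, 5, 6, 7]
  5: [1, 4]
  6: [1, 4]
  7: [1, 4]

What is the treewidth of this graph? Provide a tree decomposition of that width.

Treewidth 2.
Bags: B1 = {1, 4, 7}  B2 = {1, 4, 5}  B3 = {1, 4, 6}  B4 = {1, 3, 4}  B5 = {1, 2, 4}
Tree: B1–B2, B2–B3, B3–B4, B2–B5

Each bag holds 3 vertices, so the decomposition has width 2, which upper-bounds the treewidth. Conversely, {1, 2, 4} is a clique of size 3, and the vertices of any clique must share a bag in every tree decomposition; so some bag has ≥ 3 vertices and tw(G) ≥ 2. Combining the bounds, tw(G) = 2.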